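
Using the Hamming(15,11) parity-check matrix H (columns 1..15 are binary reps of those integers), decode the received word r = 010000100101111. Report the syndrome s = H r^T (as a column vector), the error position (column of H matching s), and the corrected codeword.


s = (1, 1, 1, 1)^T, error position = 15, corrected codeword c = 010000100101110

Compute s = H r^T mod 2 one row at a time:
  s_1 = 0 + 0 + 1 + 0 + 1 + 1 + 1 + 1 = 5 ≡ 1 (mod 2).
  s_2 = 0 + 0 + 0 + 1 + 1 + 1 + 1 + 1 = 5 ≡ 1 (mod 2).
  s_3 = 1 + 0 + 0 + 1 + 1 + 0 + 1 + 1 = 5 ≡ 1 (mod 2).
  s_4 = 0 + 0 + 0 + 1 + 0 + 0 + 1 + 1 = 3 ≡ 1 (mod 2).
s = (1, 1, 1, 1)^T — this equals column 15 of H (binary 1111), so error is at position 15.
Correct: flip bit 15 of r = 010000100101111 to get c = 010000100101110.


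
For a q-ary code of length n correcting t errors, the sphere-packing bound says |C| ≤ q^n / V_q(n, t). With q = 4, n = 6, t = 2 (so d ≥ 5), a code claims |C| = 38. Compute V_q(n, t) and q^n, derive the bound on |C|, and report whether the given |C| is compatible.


V_q(n, t) = 154, q^n = 4096, Hamming bound = 26, |C| = 38 > bound (violated).

Step 1: Compute V_q(n, t) = Σ_{j=0}^2 C(n, j) (q−1)^j.
  j = 0: C(6,0)·(3)^0 = 1·1 = 1.
  j = 1: C(6,1)·(3)^1 = 6·3 = 18.
  j = 2: C(6,2)·(3)^2 = 15·9 = 135.
  V_q(n, t) = 1 + 18 + 135 = 154.
Step 2: q^n = 4^6 = 4096.
Step 3: Hamming bound ⌊q^n / V_q(n,t)⌋ = ⌊4096/154⌋ = 26.
Step 4: Compare |C| = 38 to 26: violated.
The claimed |C| lies above the Hamming bound, so no 4-ary code of length 6 with d ≥ 5 can have 38 codewords.


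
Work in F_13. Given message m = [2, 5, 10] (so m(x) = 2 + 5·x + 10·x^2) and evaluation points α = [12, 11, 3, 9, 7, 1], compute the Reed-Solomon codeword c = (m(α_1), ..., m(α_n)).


c = [7, 6, 3, 12, 7, 4]

Message polynomial: m(x) = 2 + 5·x + 10·x^2 (mod 13).
For each evaluation point α_i, compute m(α_i) mod 13:
  α_1 = 12: Horner steps 10 → 8 → 7, so m(12) = 7.
  α_2 = 11: Horner steps 10 → 11 → 6, so m(11) = 6.
  α_3 = 3: Horner steps 10 → 9 → 3, so m(3) = 3.
  α_4 = 9: Horner steps 10 → 4 → 12, so m(9) = 12.
  α_5 = 7: Horner steps 10 → 10 → 7, so m(7) = 7.
  α_6 = 1: Horner steps 10 → 2 → 4, so m(1) = 4.
Codeword c = [7, 6, 3, 12, 7, 4] ∈ F_13^6.


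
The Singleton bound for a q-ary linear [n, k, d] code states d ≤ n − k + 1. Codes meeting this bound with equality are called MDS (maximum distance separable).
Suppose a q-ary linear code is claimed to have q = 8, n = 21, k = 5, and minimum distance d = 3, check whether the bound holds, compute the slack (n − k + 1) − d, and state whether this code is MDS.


Singleton RHS = n − k + 1 = 17, slack = 14, bound satisfied, not MDS.

Singleton bound: d ≤ n − k + 1.
Here n = 21, k = 5, so n − k + 1 = 17.
Given d = 3, check d ≤ 17: YES.
Slack = (n − k + 1) − d = 14.
The code is NOT MDS (slack = 14 > 0).
Description: the claimed parameters are [21, 5, 3]_8; such a code would be non-MDS.


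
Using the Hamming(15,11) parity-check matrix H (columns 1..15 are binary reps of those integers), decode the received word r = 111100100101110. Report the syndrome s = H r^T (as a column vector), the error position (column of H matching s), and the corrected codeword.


s = (0, 1, 1, 0)^T, error position = 6, corrected codeword c = 111101100101110

Compute s = H r^T mod 2 one row at a time:
  s_1 = 0 + 0 + 1 + 0 + 1 + 1 + 1 + 0 = 4 ≡ 0 (mod 2).
  s_2 = 1 + 0 + 0 + 1 + 1 + 1 + 1 + 0 = 5 ≡ 1 (mod 2).
  s_3 = 1 + 1 + 0 + 1 + 1 + 0 + 1 + 0 = 5 ≡ 1 (mod 2).
  s_4 = 1 + 1 + 0 + 1 + 0 + 0 + 1 + 0 = 4 ≡ 0 (mod 2).
s = (0, 1, 1, 0)^T — this equals column 6 of H (binary 0110), so error is at position 6.
Correct: flip bit 6 of r = 111100100101110 to get c = 111101100101110.


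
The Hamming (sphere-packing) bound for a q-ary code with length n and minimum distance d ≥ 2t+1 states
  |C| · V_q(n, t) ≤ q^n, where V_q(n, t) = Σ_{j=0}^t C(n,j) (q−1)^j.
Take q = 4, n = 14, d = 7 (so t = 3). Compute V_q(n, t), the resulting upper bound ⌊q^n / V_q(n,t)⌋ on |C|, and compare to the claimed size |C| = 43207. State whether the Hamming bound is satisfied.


V_q(n, t) = 10690, q^n = 268435456, Hamming bound = 25110, |C| = 43207 > bound (violated).

Step 1: Compute V_q(n, t) = Σ_{j=0}^3 C(n, j) (q−1)^j.
  j = 0: C(14,0)·(3)^0 = 1·1 = 1.
  j = 1: C(14,1)·(3)^1 = 14·3 = 42.
  j = 2: C(14,2)·(3)^2 = 91·9 = 819.
  j = 3: C(14,3)·(3)^3 = 364·27 = 9828.
  V_q(n, t) = 1 + 42 + 819 + 9828 = 10690.
Step 2: q^n = 4^14 = 268435456.
Step 3: Hamming bound ⌊q^n / V_q(n,t)⌋ = ⌊268435456/10690⌋ = 25110.
Step 4: Compare |C| = 43207 to 25110: violated.
The claimed |C| lies above the Hamming bound, so no 4-ary code of length 14 with d ≥ 7 can have 43207 codewords.


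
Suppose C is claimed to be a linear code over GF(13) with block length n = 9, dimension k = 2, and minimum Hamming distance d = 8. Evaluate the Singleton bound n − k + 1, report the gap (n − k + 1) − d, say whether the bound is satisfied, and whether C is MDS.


Singleton RHS = n − k + 1 = 8, slack = 0, bound satisfied, MDS.

Singleton bound: d ≤ n − k + 1.
Here n = 9, k = 2, so n − k + 1 = 8.
Given d = 8, check d ≤ 8: YES.
Slack = (n − k + 1) − d = 0.
The code is MDS (slack = 0).
Description: the claimed parameters are [9, 2, 8]_13; such a code would be MDS (meets Singleton bound).


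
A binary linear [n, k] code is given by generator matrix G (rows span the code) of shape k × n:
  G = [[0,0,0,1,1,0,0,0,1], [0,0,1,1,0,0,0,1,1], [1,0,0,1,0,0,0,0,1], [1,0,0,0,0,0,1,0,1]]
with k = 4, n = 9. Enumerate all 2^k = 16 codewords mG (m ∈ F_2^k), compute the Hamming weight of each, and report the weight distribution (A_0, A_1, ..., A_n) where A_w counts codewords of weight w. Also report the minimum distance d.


Weight distribution: A_0 = 1, A_2 = 2, A_3 = 6, A_4 = 3, A_5 = 2, A_6 = 2. Minimum distance d = 2.

Enumerate all 2^4 = 16 messages m ∈ F_2^4.
For each, compute codeword c = mG in F_2^9, then tally its weight.
  m = 0000 → c = 000000000, weight = 0.
  m = 1000 → c = 000110001, weight = 3.
  m = 0100 → c = 001100011, weight = 4.
  m = 1100 → c = 001010010, weight = 3.
  m = 0010 → c = 100100001, weight = 3.
  m = 1010 → c = 100010000, weight = 2.
  m = 0110 → c = 101000010, weight = 3.
  m = 1110 → c = 101110011, weight = 6.
  m = 0001 → c = 100000101, weight = 3.
  m = 1001 → c = 100110100, weight = 4.
  m = 0101 → c = 101100110, weight = 5.
  m = 1101 → c = 101010111, weight = 6.
  m = 0011 → c = 000100100, weight = 2.
  m = 1011 → c = 000010101, weight = 3.
  m = 0111 → c = 001000111, weight = 4.
  m = 1111 → c = 001110110, weight = 5.
Tally weights:
  weight 0: 1 codewords.
  weight 2: 2 codewords.
  weight 3: 6 codewords.
  weight 4: 3 codewords.
  weight 5: 2 codewords.
  weight 6: 2 codewords.
Minimum distance d = smallest w > 0 with A_w > 0 = 2.
Sanity: Σ A_w = 16 = 2^4 = 16 ✓.


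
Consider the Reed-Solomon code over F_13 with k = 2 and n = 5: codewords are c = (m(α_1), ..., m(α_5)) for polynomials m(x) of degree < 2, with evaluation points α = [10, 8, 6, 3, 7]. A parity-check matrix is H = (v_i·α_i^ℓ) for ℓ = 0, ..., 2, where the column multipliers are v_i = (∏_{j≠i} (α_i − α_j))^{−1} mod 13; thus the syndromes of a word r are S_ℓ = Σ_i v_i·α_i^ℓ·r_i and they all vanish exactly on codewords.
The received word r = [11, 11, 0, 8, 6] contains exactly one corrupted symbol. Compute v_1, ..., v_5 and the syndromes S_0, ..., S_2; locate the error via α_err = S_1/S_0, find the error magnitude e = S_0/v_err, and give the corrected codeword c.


S = (2, 3, 11), error at position 2, error magnitude e = 12, c = [11, 12, 0, 8, 6].

Step 1: column multipliers v_i = (∏_{j≠i}(α_i − α_j))^{−1} mod 13.
  i = 1 (α = 10): (10−8)(10−6)(10−3)(10−7) = 2·4·7·3 = 168 ≡ 12, so v_1 = 12^{−1} = 12 (mod 13).
  i = 2 (α = 8): (8−10)(8−6)(8−3)(8−7) = (−2)·2·5·1 = −20 ≡ 6, so v_2 = 6^{−1} = 11 (mod 13).
  i = 3 (α = 6): (6−10)(6−8)(6−3)(6−7) = (−4)·(−2)·3·(−1) = −24 ≡ 2, so v_3 = 2^{−1} = 7 (mod 13).
  i = 4 (α = 3): (3−10)(3−8)(3−6)(3−7) = (−7)·(−5)·(−3)·(−4) = 420 ≡ 4, so v_4 = 4^{−1} = 10 (mod 13).
  i = 5 (α = 7): (7−10)(7−8)(7−6)(7−3) = (−3)·(−1)·1·4 = 12 ≡ 12, so v_5 = 12^{−1} = 12 (mod 13).
  v = [12, 11, 7, 10, 12].
Step 2: syndromes of r = [11, 11, 0, 8, 6] (all sums mod 13).
  S_0 = Σ v_i r_i = 12·11 + 11·11 + 7·0 + 10·8 + 12·6 = 405 ≡ 2.
  S_1 = Σ v_i α_i r_i = 12·10·11 + 11·8·11 + 7·6·0 + 10·3·8 + 12·7·6 = 3032 ≡ 3.
  α_i^2 mod 13 = [9, 12, 10, 9, 10].
  S_2 = Σ v_i α_i^2 r_i = 12·9·11 + 11·12·11 + 7·10·0 + 10·9·8 + 12·10·6 = 4080 ≡ 11.
  S = (2, 3, 11) ≠ 0, so r is not a codeword (an error is present).
Step 3: locate the error. For a single error e at position i, S_ℓ = v_i·e·α_i^ℓ, so α_err = S_1/S_0.
  S_0^{−1} = 2^{−1} = 7 (mod 13), so α_err = 3·7 = 21 ≡ 8 = α_2. Error position i = 2.
  Consistency check: S_2/S_1 = 11·9 = 99 ≡ 8 = α_err ✓ (single-error assumption holds).
Step 4: error magnitude e = S_0/v_2 = S_0·∏_{j≠2}(α_2 − α_j) = 2·6 = 12 ≡ 12 (mod 13).
Step 5: correct position 2: c_2 = r_2 − e = 11 − 12 ≡ 12 (mod 13). Hence c = [11, 12, 0, 8, 6].
  Check: interpolating c through the α_i gives m(x) = 3 + 6·x (degree < 2) with m(α_i) = c_i for every i, so c is indeed a codeword.


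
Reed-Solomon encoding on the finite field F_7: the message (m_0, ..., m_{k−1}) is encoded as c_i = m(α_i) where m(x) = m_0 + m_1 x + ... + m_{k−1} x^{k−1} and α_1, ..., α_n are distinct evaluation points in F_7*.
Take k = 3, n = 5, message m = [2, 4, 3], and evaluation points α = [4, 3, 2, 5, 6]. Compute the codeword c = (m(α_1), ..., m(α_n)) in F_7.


c = [3, 6, 1, 6, 1]

Message polynomial: m(x) = 2 + 4·x + 3·x^2 (mod 7).
For each evaluation point α_i, compute m(α_i) mod 7:
  α_1 = 4: Horner steps 3 → 2 → 3, so m(4) = 3.
  α_2 = 3: Horner steps 3 → 6 → 6, so m(3) = 6.
  α_3 = 2: Horner steps 3 → 3 → 1, so m(2) = 1.
  α_4 = 5: Horner steps 3 → 5 → 6, so m(5) = 6.
  α_5 = 6: Horner steps 3 → 1 → 1, so m(6) = 1.
Codeword c = [3, 6, 1, 6, 1] ∈ F_7^5.


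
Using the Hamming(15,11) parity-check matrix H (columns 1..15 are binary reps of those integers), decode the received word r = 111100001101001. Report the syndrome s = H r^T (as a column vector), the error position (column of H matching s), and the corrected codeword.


s = (0, 1, 0, 0)^T, error position = 4, corrected codeword c = 111000001101001

Compute s = H r^T mod 2 one row at a time:
  s_1 = 0 + 1 + 1 + 0 + 1 + 0 + 0 + 1 = 4 ≡ 0 (mod 2).
  s_2 = 1 + 0 + 0 + 0 + 1 + 0 + 0 + 1 = 3 ≡ 1 (mod 2).
  s_3 = 1 + 1 + 0 + 0 + 1 + 0 + 0 + 1 = 4 ≡ 0 (mod 2).
  s_4 = 1 + 1 + 0 + 0 + 1 + 0 + 0 + 1 = 4 ≡ 0 (mod 2).
s = (0, 1, 0, 0)^T — this equals column 4 of H (binary 0100), so error is at position 4.
Correct: flip bit 4 of r = 111100001101001 to get c = 111000001101001.


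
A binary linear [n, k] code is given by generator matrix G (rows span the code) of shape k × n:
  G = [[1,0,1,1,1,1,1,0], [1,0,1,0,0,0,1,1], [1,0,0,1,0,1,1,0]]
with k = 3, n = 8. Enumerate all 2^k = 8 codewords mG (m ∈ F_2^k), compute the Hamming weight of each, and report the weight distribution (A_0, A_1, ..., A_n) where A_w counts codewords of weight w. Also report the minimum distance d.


Weight distribution: A_0 = 1, A_2 = 1, A_4 = 5, A_6 = 1. Minimum distance d = 2.

Enumerate all 2^3 = 8 messages m ∈ F_2^3.
For each, compute codeword c = mG in F_2^8, then tally its weight.
  m = 000 → c = 00000000, weight = 0.
  m = 100 → c = 10111110, weight = 6.
  m = 010 → c = 10100011, weight = 4.
  m = 110 → c = 00011101, weight = 4.
  m = 001 → c = 10010110, weight = 4.
  m = 101 → c = 00101000, weight = 2.
  m = 011 → c = 00110101, weight = 4.
  m = 111 → c = 10001011, weight = 4.
Tally weights:
  weight 0: 1 codewords.
  weight 2: 1 codewords.
  weight 4: 5 codewords.
  weight 6: 1 codewords.
Minimum distance d = smallest w > 0 with A_w > 0 = 2.
Sanity: Σ A_w = 8 = 2^3 = 8 ✓.


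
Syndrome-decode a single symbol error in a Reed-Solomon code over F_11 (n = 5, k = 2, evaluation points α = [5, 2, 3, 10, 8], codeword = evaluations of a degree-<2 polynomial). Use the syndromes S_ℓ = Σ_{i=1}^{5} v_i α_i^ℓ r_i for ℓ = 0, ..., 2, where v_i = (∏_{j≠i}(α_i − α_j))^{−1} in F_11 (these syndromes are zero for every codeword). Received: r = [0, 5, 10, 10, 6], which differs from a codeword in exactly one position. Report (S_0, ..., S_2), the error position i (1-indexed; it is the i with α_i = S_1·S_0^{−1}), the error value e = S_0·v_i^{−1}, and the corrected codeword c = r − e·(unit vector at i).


S = (2, 6, 7), error at position 3, error magnitude e = 3, c = [0, 5, 7, 10, 6].

Step 1: column multipliers v_i = (∏_{j≠i}(α_i − α_j))^{−1} mod 11.
  i = 1 (α = 5): (5−2)(5−3)(5−10)(5−8) = 3·2·(−5)·(−3) = 90 ≡ 2, so v_1 = 2^{−1} = 6 (mod 11).
  i = 2 (α = 2): (2−5)(2−3)(2−10)(2−8) = (−3)·(−1)·(−8)·(−6) = 144 ≡ 1, so v_2 = 1^{−1} = 1 (mod 11).
  i = 3 (α = 3): (3−5)(3−2)(3−10)(3−8) = (−2)·1·(−7)·(−5) = −70 ≡ 7, so v_3 = 7^{−1} = 8 (mod 11).
  i = 4 (α = 10): (10−5)(10−2)(10−3)(10−8) = 5·8·7·2 = 560 ≡ 10, so v_4 = 10^{−1} = 10 (mod 11).
  i = 5 (α = 8): (8−5)(8−2)(8−3)(8−10) = 3·6·5·(−2) = −180 ≡ 7, so v_5 = 7^{−1} = 8 (mod 11).
  v = [6, 1, 8, 10, 8].
Step 2: syndromes of r = [0, 5, 10, 10, 6] (all sums mod 11).
  S_0 = Σ v_i r_i = 6·0 + 1·5 + 8·10 + 10·10 + 8·6 = 233 ≡ 2.
  S_1 = Σ v_i α_i r_i = 6·5·0 + 1·2·5 + 8·3·10 + 10·10·10 + 8·8·6 = 1634 ≡ 6.
  α_i^2 mod 11 = [3, 4, 9, 1, 9].
  S_2 = Σ v_i α_i^2 r_i = 6·3·0 + 1·4·5 + 8·9·10 + 10·1·10 + 8·9·6 = 1272 ≡ 7.
  S = (2, 6, 7) ≠ 0, so r is not a codeword (an error is present).
Step 3: locate the error. For a single error e at position i, S_ℓ = v_i·e·α_i^ℓ, so α_err = S_1/S_0.
  S_0^{−1} = 2^{−1} = 6 (mod 11), so α_err = 6·6 = 36 ≡ 3 = α_3. Error position i = 3.
  Consistency check: S_2/S_1 = 7·2 = 14 ≡ 3 = α_err ✓ (single-error assumption holds).
Step 4: error magnitude e = S_0/v_3 = S_0·∏_{j≠3}(α_3 − α_j) = 2·7 = 14 ≡ 3 (mod 11).
Step 5: correct position 3: c_3 = r_3 − e = 10 − 3 ≡ 7 (mod 11). Hence c = [0, 5, 7, 10, 6].
  Check: interpolating c through the α_i gives m(x) = 1 + 2·x (degree < 2) with m(α_i) = c_i for every i, so c is indeed a codeword.


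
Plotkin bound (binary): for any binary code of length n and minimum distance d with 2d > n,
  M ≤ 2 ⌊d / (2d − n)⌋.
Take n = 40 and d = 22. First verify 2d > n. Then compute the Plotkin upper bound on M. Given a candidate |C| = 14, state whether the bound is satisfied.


Plotkin bound M ≤ 10; given |C| = 14 > bound (violated).

Check applicability: 2d = 44, n = 40.
2d − n = 4 > 0, so Plotkin applies.
Compute d/(2d−n) = 22/4 ≈ 5.5000.
⌊d/(2d−n)⌋ = 5.
Plotkin bound: M ≤ 2·5 = 10.
Given |C| = 14, check: VIOLATED.
This |C| is above the Plotkin bound, so no binary code with n = 40, d = 22 and 14 codewords exists.


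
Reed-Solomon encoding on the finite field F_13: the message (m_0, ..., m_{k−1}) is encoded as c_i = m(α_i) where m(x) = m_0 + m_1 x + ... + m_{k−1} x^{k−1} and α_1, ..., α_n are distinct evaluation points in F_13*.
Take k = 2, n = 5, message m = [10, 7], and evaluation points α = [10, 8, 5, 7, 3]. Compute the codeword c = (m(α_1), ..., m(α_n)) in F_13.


c = [2, 1, 6, 7, 5]

Message polynomial: m(x) = 10 + 7·x (mod 13).
For each evaluation point α_i, compute m(α_i) mod 13:
  α_1 = 10: Horner steps 7 → 2, so m(10) = 2.
  α_2 = 8: Horner steps 7 → 1, so m(8) = 1.
  α_3 = 5: Horner steps 7 → 6, so m(5) = 6.
  α_4 = 7: Horner steps 7 → 7, so m(7) = 7.
  α_5 = 3: Horner steps 7 → 5, so m(3) = 5.
Codeword c = [2, 1, 6, 7, 5] ∈ F_13^5.


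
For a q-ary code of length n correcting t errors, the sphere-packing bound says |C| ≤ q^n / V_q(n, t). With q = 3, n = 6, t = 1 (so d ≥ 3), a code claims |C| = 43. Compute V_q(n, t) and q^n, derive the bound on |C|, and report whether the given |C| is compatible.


V_q(n, t) = 13, q^n = 729, Hamming bound = 56, |C| = 43 ≤ bound (satisfied).

Step 1: Compute V_q(n, t) = Σ_{j=0}^1 C(n, j) (q−1)^j.
  j = 0: C(6,0)·(2)^0 = 1·1 = 1.
  j = 1: C(6,1)·(2)^1 = 6·2 = 12.
  V_q(n, t) = 1 + 12 = 13.
Step 2: q^n = 3^6 = 729.
Step 3: Hamming bound ⌊q^n / V_q(n,t)⌋ = ⌊729/13⌋ = 56.
Step 4: Compare |C| = 43 to 56: satisfied.
The claimed |C| lies below the Hamming bound.


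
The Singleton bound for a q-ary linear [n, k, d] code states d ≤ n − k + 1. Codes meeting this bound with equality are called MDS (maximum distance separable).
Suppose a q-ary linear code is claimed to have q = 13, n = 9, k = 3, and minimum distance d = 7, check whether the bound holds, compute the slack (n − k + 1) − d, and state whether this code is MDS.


Singleton RHS = n − k + 1 = 7, slack = 0, bound satisfied, MDS.

Singleton bound: d ≤ n − k + 1.
Here n = 9, k = 3, so n − k + 1 = 7.
Given d = 7, check d ≤ 7: YES.
Slack = (n − k + 1) − d = 0.
The code is MDS (slack = 0).
Description: the claimed parameters are [9, 3, 7]_13; such a code would be MDS (meets Singleton bound).


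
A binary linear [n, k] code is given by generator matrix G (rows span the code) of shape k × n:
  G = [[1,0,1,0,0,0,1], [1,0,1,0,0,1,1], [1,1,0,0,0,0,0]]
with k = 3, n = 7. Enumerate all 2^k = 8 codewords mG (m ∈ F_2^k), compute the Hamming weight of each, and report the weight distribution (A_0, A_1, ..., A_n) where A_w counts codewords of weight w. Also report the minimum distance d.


Weight distribution: A_0 = 1, A_1 = 1, A_2 = 1, A_3 = 3, A_4 = 2. Minimum distance d = 1.

Enumerate all 2^3 = 8 messages m ∈ F_2^3.
For each, compute codeword c = mG in F_2^7, then tally its weight.
  m = 000 → c = 0000000, weight = 0.
  m = 100 → c = 1010001, weight = 3.
  m = 010 → c = 1010011, weight = 4.
  m = 110 → c = 0000010, weight = 1.
  m = 001 → c = 1100000, weight = 2.
  m = 101 → c = 0110001, weight = 3.
  m = 011 → c = 0110011, weight = 4.
  m = 111 → c = 1100010, weight = 3.
Tally weights:
  weight 0: 1 codewords.
  weight 1: 1 codewords.
  weight 2: 1 codewords.
  weight 3: 3 codewords.
  weight 4: 2 codewords.
Minimum distance d = smallest w > 0 with A_w > 0 = 1.
Sanity: Σ A_w = 8 = 2^3 = 8 ✓.


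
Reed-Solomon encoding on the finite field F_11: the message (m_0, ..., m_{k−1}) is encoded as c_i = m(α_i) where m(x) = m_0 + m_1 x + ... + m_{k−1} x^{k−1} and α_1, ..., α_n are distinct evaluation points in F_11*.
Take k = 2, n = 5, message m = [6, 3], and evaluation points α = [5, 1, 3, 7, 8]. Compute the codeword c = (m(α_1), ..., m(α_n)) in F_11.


c = [10, 9, 4, 5, 8]

Message polynomial: m(x) = 6 + 3·x (mod 11).
For each evaluation point α_i, compute m(α_i) mod 11:
  α_1 = 5: Horner steps 3 → 10, so m(5) = 10.
  α_2 = 1: Horner steps 3 → 9, so m(1) = 9.
  α_3 = 3: Horner steps 3 → 4, so m(3) = 4.
  α_4 = 7: Horner steps 3 → 5, so m(7) = 5.
  α_5 = 8: Horner steps 3 → 8, so m(8) = 8.
Codeword c = [10, 9, 4, 5, 8] ∈ F_11^5.


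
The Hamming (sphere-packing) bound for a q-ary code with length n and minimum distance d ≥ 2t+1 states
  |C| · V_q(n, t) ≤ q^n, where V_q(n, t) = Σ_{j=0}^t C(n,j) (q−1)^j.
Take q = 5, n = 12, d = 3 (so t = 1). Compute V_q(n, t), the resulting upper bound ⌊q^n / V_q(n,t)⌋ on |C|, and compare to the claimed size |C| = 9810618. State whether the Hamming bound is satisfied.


V_q(n, t) = 49, q^n = 244140625, Hamming bound = 4982461, |C| = 9810618 > bound (violated).

Step 1: Compute V_q(n, t) = Σ_{j=0}^1 C(n, j) (q−1)^j.
  j = 0: C(12,0)·(4)^0 = 1·1 = 1.
  j = 1: C(12,1)·(4)^1 = 12·4 = 48.
  V_q(n, t) = 1 + 48 = 49.
Step 2: q^n = 5^12 = 244140625.
Step 3: Hamming bound ⌊q^n / V_q(n,t)⌋ = ⌊244140625/49⌋ = 4982461.
Step 4: Compare |C| = 9810618 to 4982461: violated.
The claimed |C| lies above the Hamming bound, so no 5-ary code of length 12 with d ≥ 3 can have 9810618 codewords.


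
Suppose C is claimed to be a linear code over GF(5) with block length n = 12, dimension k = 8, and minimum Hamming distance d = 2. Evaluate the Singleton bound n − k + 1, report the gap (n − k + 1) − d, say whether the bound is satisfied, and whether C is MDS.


Singleton RHS = n − k + 1 = 5, slack = 3, bound satisfied, not MDS.

Singleton bound: d ≤ n − k + 1.
Here n = 12, k = 8, so n − k + 1 = 5.
Given d = 2, check d ≤ 5: YES.
Slack = (n − k + 1) − d = 3.
The code is NOT MDS (slack = 3 > 0).
Description: the claimed parameters are [12, 8, 2]_5; such a code would be non-MDS.


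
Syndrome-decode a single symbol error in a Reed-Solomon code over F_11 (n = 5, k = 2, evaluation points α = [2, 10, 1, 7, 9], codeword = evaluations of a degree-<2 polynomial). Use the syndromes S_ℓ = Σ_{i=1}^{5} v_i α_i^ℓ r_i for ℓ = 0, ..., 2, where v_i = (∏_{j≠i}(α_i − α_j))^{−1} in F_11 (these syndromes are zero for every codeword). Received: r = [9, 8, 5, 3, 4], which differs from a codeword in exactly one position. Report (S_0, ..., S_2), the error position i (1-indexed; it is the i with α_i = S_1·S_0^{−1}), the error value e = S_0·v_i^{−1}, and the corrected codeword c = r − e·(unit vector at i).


S = (10, 4, 6), error at position 4, error magnitude e = 7, c = [9, 8, 5, 7, 4].

Step 1: column multipliers v_i = (∏_{j≠i}(α_i − α_j))^{−1} mod 11.
  i = 1 (α = 2): (2−10)(2−1)(2−7)(2−9) = (−8)·1·(−5)·(−7) = −280 ≡ 6, so v_1 = 6^{−1} = 2 (mod 11).
  i = 2 (α = 10): (10−2)(10−1)(10−7)(10−9) = 8·9·3·1 = 216 ≡ 7, so v_2 = 7^{−1} = 8 (mod 11).
  i = 3 (α = 1): (1−2)(1−10)(1−7)(1−9) = (−1)·(−9)·(−6)·(−8) = 432 ≡ 3, so v_3 = 3^{−1} = 4 (mod 11).
  i = 4 (α = 7): (7−2)(7−10)(7−1)(7−9) = 5·(−3)·6·(−2) = 180 ≡ 4, so v_4 = 4^{−1} = 3 (mod 11).
  i = 5 (α = 9): (9−2)(9−10)(9−1)(9−7) = 7·(−1)·8·2 = −112 ≡ 9, so v_5 = 9^{−1} = 5 (mod 11).
  v = [2, 8, 4, 3, 5].
Step 2: syndromes of r = [9, 8, 5, 3, 4] (all sums mod 11).
  S_0 = Σ v_i r_i = 2·9 + 8·8 + 4·5 + 3·3 + 5·4 = 131 ≡ 10.
  S_1 = Σ v_i α_i r_i = 2·2·9 + 8·10·8 + 4·1·5 + 3·7·3 + 5·9·4 = 939 ≡ 4.
  α_i^2 mod 11 = [4, 1, 1, 5, 4].
  S_2 = Σ v_i α_i^2 r_i = 2·4·9 + 8·1·8 + 4·1·5 + 3·5·3 + 5·4·4 = 281 ≡ 6.
  S = (10, 4, 6) ≠ 0, so r is not a codeword (an error is present).
Step 3: locate the error. For a single error e at position i, S_ℓ = v_i·e·α_i^ℓ, so α_err = S_1/S_0.
  S_0^{−1} = 10^{−1} = 10 (mod 11), so α_err = 4·10 = 40 ≡ 7 = α_4. Error position i = 4.
  Consistency check: S_2/S_1 = 6·3 = 18 ≡ 7 = α_err ✓ (single-error assumption holds).
Step 4: error magnitude e = S_0/v_4 = S_0·∏_{j≠4}(α_4 − α_j) = 10·4 = 40 ≡ 7 (mod 11).
Step 5: correct position 4: c_4 = r_4 − e = 3 − 7 ≡ 7 (mod 11). Hence c = [9, 8, 5, 7, 4].
  Check: interpolating c through the α_i gives m(x) = 1 + 4·x (degree < 2) with m(α_i) = c_i for every i, so c is indeed a codeword.


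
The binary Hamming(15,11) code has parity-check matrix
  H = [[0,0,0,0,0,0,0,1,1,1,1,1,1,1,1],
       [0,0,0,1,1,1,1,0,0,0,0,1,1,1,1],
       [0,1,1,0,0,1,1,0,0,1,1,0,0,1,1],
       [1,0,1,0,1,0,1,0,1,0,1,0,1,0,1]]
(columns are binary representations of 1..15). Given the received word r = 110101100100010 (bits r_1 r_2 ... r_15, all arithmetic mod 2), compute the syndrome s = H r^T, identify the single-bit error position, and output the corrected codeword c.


s = (0, 0, 1, 0)^T, error position = 2, corrected codeword c = 100101100100010

Compute s = H r^T mod 2 one row at a time:
  s_1 = 0 + 0 + 1 + 0 + 0 + 0 + 1 + 0 = 2 ≡ 0 (mod 2).
  s_2 = 1 + 0 + 1 + 1 + 0 + 0 + 1 + 0 = 4 ≡ 0 (mod 2).
  s_3 = 1 + 0 + 1 + 1 + 1 + 0 + 1 + 0 = 5 ≡ 1 (mod 2).
  s_4 = 1 + 0 + 0 + 1 + 0 + 0 + 0 + 0 = 2 ≡ 0 (mod 2).
s = (0, 0, 1, 0)^T — this equals column 2 of H (binary 0010), so error is at position 2.
Correct: flip bit 2 of r = 110101100100010 to get c = 100101100100010.


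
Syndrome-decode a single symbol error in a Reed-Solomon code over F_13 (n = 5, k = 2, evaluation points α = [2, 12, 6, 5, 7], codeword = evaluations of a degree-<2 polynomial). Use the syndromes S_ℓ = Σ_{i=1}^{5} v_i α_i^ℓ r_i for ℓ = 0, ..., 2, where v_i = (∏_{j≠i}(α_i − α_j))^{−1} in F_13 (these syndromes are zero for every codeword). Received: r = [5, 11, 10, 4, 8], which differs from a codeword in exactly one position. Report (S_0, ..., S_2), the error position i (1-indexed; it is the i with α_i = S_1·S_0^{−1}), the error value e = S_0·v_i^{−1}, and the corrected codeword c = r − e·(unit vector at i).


S = (7, 9, 6), error at position 4, error magnitude e = 5, c = [5, 11, 10, 12, 8].

Step 1: column multipliers v_i = (∏_{j≠i}(α_i − α_j))^{−1} mod 13.
  i = 1 (α = 2): (2−12)(2−6)(2−5)(2−7) = (−10)·(−4)·(−3)·(−5) = 600 ≡ 2, so v_1 = 2^{−1} = 7 (mod 13).
  i = 2 (α = 12): (12−2)(12−6)(12−5)(12−7) = 10·6·7·5 = 2100 ≡ 7, so v_2 = 7^{−1} = 2 (mod 13).
  i = 3 (α = 6): (6−2)(6−12)(6−5)(6−7) = 4·(−6)·1·(−1) = 24 ≡ 11, so v_3 = 11^{−1} = 6 (mod 13).
  i = 4 (α = 5): (5−2)(5−12)(5−6)(5−7) = 3·(−7)·(−1)·(−2) = −42 ≡ 10, so v_4 = 10^{−1} = 4 (mod 13).
  i = 5 (α = 7): (7−2)(7−12)(7−6)(7−5) = 5·(−5)·1·2 = −50 ≡ 2, so v_5 = 2^{−1} = 7 (mod 13).
  v = [7, 2, 6, 4, 7].
Step 2: syndromes of r = [5, 11, 10, 4, 8] (all sums mod 13).
  S_0 = Σ v_i r_i = 7·5 + 2·11 + 6·10 + 4·4 + 7·8 = 189 ≡ 7.
  S_1 = Σ v_i α_i r_i = 7·2·5 + 2·12·11 + 6·6·10 + 4·5·4 + 7·7·8 = 1166 ≡ 9.
  α_i^2 mod 13 = [4, 1, 10, 12, 10].
  S_2 = Σ v_i α_i^2 r_i = 7·4·5 + 2·1·11 + 6·10·10 + 4·12·4 + 7·10·8 = 1514 ≡ 6.
  S = (7, 9, 6) ≠ 0, so r is not a codeword (an error is present).
Step 3: locate the error. For a single error e at position i, S_ℓ = v_i·e·α_i^ℓ, so α_err = S_1/S_0.
  S_0^{−1} = 7^{−1} = 2 (mod 13), so α_err = 9·2 = 18 ≡ 5 = α_4. Error position i = 4.
  Consistency check: S_2/S_1 = 6·3 = 18 ≡ 5 = α_err ✓ (single-error assumption holds).
Step 4: error magnitude e = S_0/v_4 = S_0·∏_{j≠4}(α_4 − α_j) = 7·10 = 70 ≡ 5 (mod 13).
Step 5: correct position 4: c_4 = r_4 − e = 4 − 5 ≡ 12 (mod 13). Hence c = [5, 11, 10, 12, 8].
  Check: interpolating c through the α_i gives m(x) = 9 + 11·x (degree < 2) with m(α_i) = c_i for every i, so c is indeed a codeword.


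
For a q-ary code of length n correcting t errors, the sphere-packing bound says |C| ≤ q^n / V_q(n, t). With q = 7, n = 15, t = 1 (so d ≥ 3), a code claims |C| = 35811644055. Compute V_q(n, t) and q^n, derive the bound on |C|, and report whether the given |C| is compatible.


V_q(n, t) = 91, q^n = 4747561509943, Hamming bound = 52171005603, |C| = 35811644055 ≤ bound (satisfied).

Step 1: Compute V_q(n, t) = Σ_{j=0}^1 C(n, j) (q−1)^j.
  j = 0: C(15,0)·(6)^0 = 1·1 = 1.
  j = 1: C(15,1)·(6)^1 = 15·6 = 90.
  V_q(n, t) = 1 + 90 = 91.
Step 2: q^n = 7^15 = 4747561509943.
Step 3: Hamming bound ⌊q^n / V_q(n,t)⌋ = ⌊4747561509943/91⌋ = 52171005603.
Step 4: Compare |C| = 35811644055 to 52171005603: satisfied.
The claimed |C| lies below the Hamming bound.


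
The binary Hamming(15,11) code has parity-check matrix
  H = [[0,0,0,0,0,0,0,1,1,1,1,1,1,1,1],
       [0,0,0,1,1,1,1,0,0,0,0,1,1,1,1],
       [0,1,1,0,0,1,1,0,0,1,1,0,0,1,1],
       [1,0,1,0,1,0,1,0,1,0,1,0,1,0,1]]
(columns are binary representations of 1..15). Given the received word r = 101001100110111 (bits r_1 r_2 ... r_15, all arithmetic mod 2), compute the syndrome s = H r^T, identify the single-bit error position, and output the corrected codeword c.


s = (1, 1, 1, 0)^T, error position = 14, corrected codeword c = 101001100110101

Compute s = H r^T mod 2 one row at a time:
  s_1 = 0 + 0 + 1 + 1 + 0 + 1 + 1 + 1 = 5 ≡ 1 (mod 2).
  s_2 = 0 + 0 + 1 + 1 + 0 + 1 + 1 + 1 = 5 ≡ 1 (mod 2).
  s_3 = 0 + 1 + 1 + 1 + 1 + 1 + 1 + 1 = 7 ≡ 1 (mod 2).
  s_4 = 1 + 1 + 0 + 1 + 0 + 1 + 1 + 1 = 6 ≡ 0 (mod 2).
s = (1, 1, 1, 0)^T — this equals column 14 of H (binary 1110), so error is at position 14.
Correct: flip bit 14 of r = 101001100110111 to get c = 101001100110101.


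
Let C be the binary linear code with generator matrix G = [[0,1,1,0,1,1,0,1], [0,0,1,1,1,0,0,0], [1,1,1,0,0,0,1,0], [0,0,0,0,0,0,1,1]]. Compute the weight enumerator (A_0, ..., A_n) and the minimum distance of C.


Weight distribution: A_0 = 1, A_2 = 1, A_3 = 2, A_4 = 5, A_5 = 6, A_6 = 1. Minimum distance d = 2.

Enumerate all 2^4 = 16 messages m ∈ F_2^4.
For each, compute codeword c = mG in F_2^8, then tally its weight.
  m = 0000 → c = 00000000, weight = 0.
  m = 1000 → c = 01101101, weight = 5.
  m = 0100 → c = 00111000, weight = 3.
  m = 1100 → c = 01010101, weight = 4.
  m = 0010 → c = 11100010, weight = 4.
  m = 1010 → c = 10001111, weight = 5.
  m = 0110 → c = 11011010, weight = 5.
  m = 1110 → c = 10110111, weight = 6.
  m = 0001 → c = 00000011, weight = 2.
  m = 1001 → c = 01101110, weight = 5.
  m = 0101 → c = 00111011, weight = 5.
  m = 1101 → c = 01010110, weight = 4.
  m = 0011 → c = 11100001, weight = 4.
  m = 1011 → c = 10001100, weight = 3.
  m = 0111 → c = 11011001, weight = 5.
  m = 1111 → c = 10110100, weight = 4.
Tally weights:
  weight 0: 1 codewords.
  weight 2: 1 codewords.
  weight 3: 2 codewords.
  weight 4: 5 codewords.
  weight 5: 6 codewords.
  weight 6: 1 codewords.
Minimum distance d = smallest w > 0 with A_w > 0 = 2.
Sanity: Σ A_w = 16 = 2^4 = 16 ✓.


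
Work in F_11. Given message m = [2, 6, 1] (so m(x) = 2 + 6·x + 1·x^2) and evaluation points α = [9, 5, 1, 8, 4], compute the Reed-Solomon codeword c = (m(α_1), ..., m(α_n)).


c = [5, 2, 9, 4, 9]

Message polynomial: m(x) = 2 + 6·x + 1·x^2 (mod 11).
For each evaluation point α_i, compute m(α_i) mod 11:
  α_1 = 9: Horner steps 1 → 4 → 5, so m(9) = 5.
  α_2 = 5: Horner steps 1 → 0 → 2, so m(5) = 2.
  α_3 = 1: Horner steps 1 → 7 → 9, so m(1) = 9.
  α_4 = 8: Horner steps 1 → 3 → 4, so m(8) = 4.
  α_5 = 4: Horner steps 1 → 10 → 9, so m(4) = 9.
Codeword c = [5, 2, 9, 4, 9] ∈ F_11^5.


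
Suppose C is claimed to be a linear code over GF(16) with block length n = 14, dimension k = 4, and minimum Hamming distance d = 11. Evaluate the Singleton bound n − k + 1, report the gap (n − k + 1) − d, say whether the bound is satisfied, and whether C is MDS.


Singleton RHS = n − k + 1 = 11, slack = 0, bound satisfied, MDS.

Singleton bound: d ≤ n − k + 1.
Here n = 14, k = 4, so n − k + 1 = 11.
Given d = 11, check d ≤ 11: YES.
Slack = (n − k + 1) − d = 0.
The code is MDS (slack = 0).
Description: the claimed parameters are [14, 4, 11]_16; such a code would be MDS (meets Singleton bound).


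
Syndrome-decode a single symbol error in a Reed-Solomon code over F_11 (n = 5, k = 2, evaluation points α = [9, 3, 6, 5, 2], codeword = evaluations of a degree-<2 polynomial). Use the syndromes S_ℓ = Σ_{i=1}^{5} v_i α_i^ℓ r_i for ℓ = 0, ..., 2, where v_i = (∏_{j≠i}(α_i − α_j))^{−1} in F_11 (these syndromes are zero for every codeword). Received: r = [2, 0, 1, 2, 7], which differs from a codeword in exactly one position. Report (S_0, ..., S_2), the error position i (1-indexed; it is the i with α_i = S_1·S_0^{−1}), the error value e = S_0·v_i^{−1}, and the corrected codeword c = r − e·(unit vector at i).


S = (8, 7, 2), error at position 4, error magnitude e = 5, c = [2, 0, 1, 8, 7].

Step 1: column multipliers v_i = (∏_{j≠i}(α_i − α_j))^{−1} mod 11.
  i = 1 (α = 9): (9−3)(9−6)(9−5)(9−2) = 6·3·4·7 = 504 ≡ 9, so v_1 = 9^{−1} = 5 (mod 11).
  i = 2 (α = 3): (3−9)(3−6)(3−5)(3−2) = (−6)·(−3)·(−2)·1 = −36 ≡ 8, so v_2 = 8^{−1} = 7 (mod 11).
  i = 3 (α = 6): (6−9)(6−3)(6−5)(6−2) = (−3)·3·1·4 = −36 ≡ 8, so v_3 = 8^{−1} = 7 (mod 11).
  i = 4 (α = 5): (5−9)(5−3)(5−6)(5−2) = (−4)·2·(−1)·3 = 24 ≡ 2, so v_4 = 2^{−1} = 6 (mod 11).
  i = 5 (α = 2): (2−9)(2−3)(2−6)(2−5) = (−7)·(−1)·(−4)·(−3) = 84 ≡ 7, so v_5 = 7^{−1} = 8 (mod 11).
  v = [5, 7, 7, 6, 8].
Step 2: syndromes of r = [2, 0, 1, 2, 7] (all sums mod 11).
  S_0 = Σ v_i r_i = 5·2 + 7·0 + 7·1 + 6·2 + 8·7 = 85 ≡ 8.
  S_1 = Σ v_i α_i r_i = 5·9·2 + 7·3·0 + 7·6·1 + 6·5·2 + 8·2·7 = 304 ≡ 7.
  α_i^2 mod 11 = [4, 9, 3, 3, 4].
  S_2 = Σ v_i α_i^2 r_i = 5·4·2 + 7·9·0 + 7·3·1 + 6·3·2 + 8·4·7 = 321 ≡ 2.
  S = (8, 7, 2) ≠ 0, so r is not a codeword (an error is present).
Step 3: locate the error. For a single error e at position i, S_ℓ = v_i·e·α_i^ℓ, so α_err = S_1/S_0.
  S_0^{−1} = 8^{−1} = 7 (mod 11), so α_err = 7·7 = 49 ≡ 5 = α_4. Error position i = 4.
  Consistency check: S_2/S_1 = 2·8 = 16 ≡ 5 = α_err ✓ (single-error assumption holds).
Step 4: error magnitude e = S_0/v_4 = S_0·∏_{j≠4}(α_4 − α_j) = 8·2 = 16 ≡ 5 (mod 11).
Step 5: correct position 4: c_4 = r_4 − e = 2 − 5 ≡ 8 (mod 11). Hence c = [2, 0, 1, 8, 7].
  Check: interpolating c through the α_i gives m(x) = 10 + 4·x (degree < 2) with m(α_i) = c_i for every i, so c is indeed a codeword.


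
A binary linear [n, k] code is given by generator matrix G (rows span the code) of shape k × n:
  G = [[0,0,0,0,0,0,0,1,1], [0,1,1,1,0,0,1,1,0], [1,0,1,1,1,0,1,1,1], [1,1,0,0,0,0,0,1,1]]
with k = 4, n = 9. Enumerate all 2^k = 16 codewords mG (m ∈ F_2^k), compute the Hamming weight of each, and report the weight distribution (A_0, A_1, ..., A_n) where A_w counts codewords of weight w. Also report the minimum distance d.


Weight distribution: A_0 = 1, A_2 = 4, A_4 = 3, A_5 = 6, A_7 = 2. Minimum distance d = 2.

Enumerate all 2^4 = 16 messages m ∈ F_2^4.
For each, compute codeword c = mG in F_2^9, then tally its weight.
  m = 0000 → c = 000000000, weight = 0.
  m = 1000 → c = 000000011, weight = 2.
  m = 0100 → c = 011100110, weight = 5.
  m = 1100 → c = 011100101, weight = 5.
  m = 0010 → c = 101110111, weight = 7.
  m = 1010 → c = 101110100, weight = 5.
  m = 0110 → c = 110010001, weight = 4.
  m = 1110 → c = 110010010, weight = 4.
  m = 0001 → c = 110000011, weight = 4.
  m = 1001 → c = 110000000, weight = 2.
  m = 0101 → c = 101100101, weight = 5.
  m = 1101 → c = 101100110, weight = 5.
  m = 0011 → c = 011110100, weight = 5.
  m = 1011 → c = 011110111, weight = 7.
  m = 0111 → c = 000010010, weight = 2.
  m = 1111 → c = 000010001, weight = 2.
Tally weights:
  weight 0: 1 codewords.
  weight 2: 4 codewords.
  weight 4: 3 codewords.
  weight 5: 6 codewords.
  weight 7: 2 codewords.
Minimum distance d = smallest w > 0 with A_w > 0 = 2.
Sanity: Σ A_w = 16 = 2^4 = 16 ✓.


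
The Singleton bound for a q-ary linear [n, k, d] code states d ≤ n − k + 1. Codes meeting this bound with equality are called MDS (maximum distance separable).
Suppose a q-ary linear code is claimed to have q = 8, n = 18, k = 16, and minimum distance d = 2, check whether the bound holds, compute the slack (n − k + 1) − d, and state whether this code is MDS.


Singleton RHS = n − k + 1 = 3, slack = 1, bound satisfied, not MDS.

Singleton bound: d ≤ n − k + 1.
Here n = 18, k = 16, so n − k + 1 = 3.
Given d = 2, check d ≤ 3: YES.
Slack = (n − k + 1) − d = 1.
The code is NOT MDS (slack = 1 > 0).
Description: the claimed parameters are [18, 16, 2]_8; such a code would be non-MDS.


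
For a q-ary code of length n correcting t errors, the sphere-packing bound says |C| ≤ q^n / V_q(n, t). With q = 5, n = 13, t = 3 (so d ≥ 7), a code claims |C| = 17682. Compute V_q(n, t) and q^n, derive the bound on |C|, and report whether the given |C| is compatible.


V_q(n, t) = 19605, q^n = 1220703125, Hamming bound = 62264, |C| = 17682 ≤ bound (satisfied).

Step 1: Compute V_q(n, t) = Σ_{j=0}^3 C(n, j) (q−1)^j.
  j = 0: C(13,0)·(4)^0 = 1·1 = 1.
  j = 1: C(13,1)·(4)^1 = 13·4 = 52.
  j = 2: C(13,2)·(4)^2 = 78·16 = 1248.
  j = 3: C(13,3)·(4)^3 = 286·64 = 18304.
  V_q(n, t) = 1 + 52 + 1248 + 18304 = 19605.
Step 2: q^n = 5^13 = 1220703125.
Step 3: Hamming bound ⌊q^n / V_q(n,t)⌋ = ⌊1220703125/19605⌋ = 62264.
Step 4: Compare |C| = 17682 to 62264: satisfied.
The claimed |C| lies below the Hamming bound.


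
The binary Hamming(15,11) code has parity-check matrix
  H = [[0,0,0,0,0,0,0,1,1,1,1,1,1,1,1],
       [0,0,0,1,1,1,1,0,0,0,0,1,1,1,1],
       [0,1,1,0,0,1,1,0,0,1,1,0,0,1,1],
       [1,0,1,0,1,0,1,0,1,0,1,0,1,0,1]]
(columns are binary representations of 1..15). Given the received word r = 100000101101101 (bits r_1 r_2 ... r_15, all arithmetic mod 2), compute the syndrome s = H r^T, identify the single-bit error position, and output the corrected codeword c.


s = (1, 0, 1, 1)^T, error position = 11, corrected codeword c = 100000101111101

Compute s = H r^T mod 2 one row at a time:
  s_1 = 0 + 1 + 1 + 0 + 1 + 1 + 0 + 1 = 5 ≡ 1 (mod 2).
  s_2 = 0 + 0 + 0 + 1 + 1 + 1 + 0 + 1 = 4 ≡ 0 (mod 2).
  s_3 = 0 + 0 + 0 + 1 + 1 + 0 + 0 + 1 = 3 ≡ 1 (mod 2).
  s_4 = 1 + 0 + 0 + 1 + 1 + 0 + 1 + 1 = 5 ≡ 1 (mod 2).
s = (1, 0, 1, 1)^T — this equals column 11 of H (binary 1011), so error is at position 11.
Correct: flip bit 11 of r = 100000101101101 to get c = 100000101111101.


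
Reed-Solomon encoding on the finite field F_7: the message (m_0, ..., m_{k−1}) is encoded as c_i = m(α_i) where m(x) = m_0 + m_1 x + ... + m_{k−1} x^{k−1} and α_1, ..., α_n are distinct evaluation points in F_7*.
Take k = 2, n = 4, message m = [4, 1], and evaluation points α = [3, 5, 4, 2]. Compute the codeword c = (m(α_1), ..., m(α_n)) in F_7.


c = [0, 2, 1, 6]

Message polynomial: m(x) = 4 + 1·x (mod 7).
For each evaluation point α_i, compute m(α_i) mod 7:
  α_1 = 3: Horner steps 1 → 0, so m(3) = 0.
  α_2 = 5: Horner steps 1 → 2, so m(5) = 2.
  α_3 = 4: Horner steps 1 → 1, so m(4) = 1.
  α_4 = 2: Horner steps 1 → 6, so m(2) = 6.
Codeword c = [0, 2, 1, 6] ∈ F_7^4.


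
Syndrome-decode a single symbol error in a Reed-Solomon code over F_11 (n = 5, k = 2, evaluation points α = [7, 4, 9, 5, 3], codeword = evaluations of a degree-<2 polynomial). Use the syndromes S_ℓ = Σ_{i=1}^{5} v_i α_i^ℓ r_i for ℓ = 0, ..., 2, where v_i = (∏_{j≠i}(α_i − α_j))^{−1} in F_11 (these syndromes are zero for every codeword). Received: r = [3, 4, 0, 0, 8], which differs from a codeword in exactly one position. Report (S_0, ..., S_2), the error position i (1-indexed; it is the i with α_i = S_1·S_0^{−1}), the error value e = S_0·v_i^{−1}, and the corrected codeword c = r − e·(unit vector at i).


S = (3, 5, 1), error at position 3, error magnitude e = 5, c = [3, 4, 6, 0, 8].

Step 1: column multipliers v_i = (∏_{j≠i}(α_i − α_j))^{−1} mod 11.
  i = 1 (α = 7): (7−4)(7−9)(7−5)(7−3) = 3·(−2)·2·4 = −48 ≡ 7, so v_1 = 7^{−1} = 8 (mod 11).
  i = 2 (α = 4): (4−7)(4−9)(4−5)(4−3) = (−3)·(−5)·(−1)·1 = −15 ≡ 7, so v_2 = 7^{−1} = 8 (mod 11).
  i = 3 (α = 9): (9−7)(9−4)(9−5)(9−3) = 2·5·4·6 = 240 ≡ 9, so v_3 = 9^{−1} = 5 (mod 11).
  i = 4 (α = 5): (5−7)(5−4)(5−9)(5−3) = (−2)·1·(−4)·2 = 16 ≡ 5, so v_4 = 5^{−1} = 9 (mod 11).
  i = 5 (α = 3): (3−7)(3−4)(3−9)(3−5) = (−4)·(−1)·(−6)·(−2) = 48 ≡ 4, so v_5 = 4^{−1} = 3 (mod 11).
  v = [8, 8, 5, 9, 3].
Step 2: syndromes of r = [3, 4, 0, 0, 8] (all sums mod 11).
  S_0 = Σ v_i r_i = 8·3 + 8·4 + 5·0 + 9·0 + 3·8 = 80 ≡ 3.
  S_1 = Σ v_i α_i r_i = 8·7·3 + 8·4·4 + 5·9·0 + 9·5·0 + 3·3·8 = 368 ≡ 5.
  α_i^2 mod 11 = [5, 5, 4, 3, 9].
  S_2 = Σ v_i α_i^2 r_i = 8·5·3 + 8·5·4 + 5·4·0 + 9·3·0 + 3·9·8 = 496 ≡ 1.
  S = (3, 5, 1) ≠ 0, so r is not a codeword (an error is present).
Step 3: locate the error. For a single error e at position i, S_ℓ = v_i·e·α_i^ℓ, so α_err = S_1/S_0.
  S_0^{−1} = 3^{−1} = 4 (mod 11), so α_err = 5·4 = 20 ≡ 9 = α_3. Error position i = 3.
  Consistency check: S_2/S_1 = 1·9 = 9 ≡ 9 = α_err ✓ (single-error assumption holds).
Step 4: error magnitude e = S_0/v_3 = S_0·∏_{j≠3}(α_3 − α_j) = 3·9 = 27 ≡ 5 (mod 11).
Step 5: correct position 3: c_3 = r_3 − e = 0 − 5 ≡ 6 (mod 11). Hence c = [3, 4, 6, 0, 8].
  Check: interpolating c through the α_i gives m(x) = 9 + 7·x (degree < 2) with m(α_i) = c_i for every i, so c is indeed a codeword.
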